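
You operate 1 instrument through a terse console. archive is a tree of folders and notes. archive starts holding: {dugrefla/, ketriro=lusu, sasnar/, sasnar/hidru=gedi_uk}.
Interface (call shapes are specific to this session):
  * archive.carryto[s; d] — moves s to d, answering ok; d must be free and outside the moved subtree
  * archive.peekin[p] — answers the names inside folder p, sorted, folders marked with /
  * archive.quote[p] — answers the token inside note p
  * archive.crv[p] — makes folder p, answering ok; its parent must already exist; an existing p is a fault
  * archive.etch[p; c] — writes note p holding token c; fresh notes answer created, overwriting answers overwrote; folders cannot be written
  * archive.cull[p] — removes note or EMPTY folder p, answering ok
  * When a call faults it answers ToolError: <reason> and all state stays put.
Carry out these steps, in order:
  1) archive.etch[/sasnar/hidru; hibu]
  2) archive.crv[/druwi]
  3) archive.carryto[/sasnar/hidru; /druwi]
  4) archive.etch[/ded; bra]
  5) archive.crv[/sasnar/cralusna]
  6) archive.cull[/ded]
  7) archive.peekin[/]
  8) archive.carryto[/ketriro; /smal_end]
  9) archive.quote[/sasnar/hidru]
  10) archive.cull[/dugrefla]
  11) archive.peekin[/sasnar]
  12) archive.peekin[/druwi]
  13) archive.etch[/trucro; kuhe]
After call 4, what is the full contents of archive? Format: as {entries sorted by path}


Step: archive.etch[/sasnar/hidru; hibu]
Result: overwrote
Step: archive.crv[/druwi]
Result: ok
Step: archive.carryto[/sasnar/hidru; /druwi]
Result: ToolError: exists
Step: archive.etch[/ded; bra]
Result: created
Step: archive.crv[/sasnar/cralusna]
Result: ok
Step: archive.cull[/ded]
Result: ok
Step: archive.peekin[/]
Result: [druwi/, dugrefla/, ketriro, sasnar/]
Step: archive.carryto[/ketriro; /smal_end]
Result: ok
Step: archive.quote[/sasnar/hidru]
Result: hibu
Step: archive.cull[/dugrefla]
Result: ok
Step: archive.peekin[/sasnar]
Result: [cralusna/, hidru]
Step: archive.peekin[/druwi]
Result: []
Step: archive.etch[/trucro; kuhe]
Result: created

Answer: {ded=bra, druwi/, dugrefla/, ketriro=lusu, sasnar/, sasnar/hidru=hibu}


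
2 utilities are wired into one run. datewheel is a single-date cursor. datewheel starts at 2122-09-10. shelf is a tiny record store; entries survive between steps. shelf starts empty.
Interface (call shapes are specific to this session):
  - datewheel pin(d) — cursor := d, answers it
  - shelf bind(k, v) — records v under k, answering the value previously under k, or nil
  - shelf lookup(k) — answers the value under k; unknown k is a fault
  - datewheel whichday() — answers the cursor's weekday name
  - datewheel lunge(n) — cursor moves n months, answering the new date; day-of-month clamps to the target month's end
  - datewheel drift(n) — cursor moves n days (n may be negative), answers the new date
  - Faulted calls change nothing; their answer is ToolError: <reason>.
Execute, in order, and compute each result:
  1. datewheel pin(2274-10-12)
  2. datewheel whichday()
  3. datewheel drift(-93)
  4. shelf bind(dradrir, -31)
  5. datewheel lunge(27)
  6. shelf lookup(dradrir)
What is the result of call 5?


! datewheel pin(d: 2274-10-12) -> 2274-10-12
! datewheel whichday() -> Monday
! datewheel drift(n: -93) -> 2274-07-11
! shelf bind(k: dradrir, v: -31) -> nil
! datewheel lunge(n: 27) -> 2276-10-11
! shelf lookup(k: dradrir) -> -31

Answer: 2276-10-11


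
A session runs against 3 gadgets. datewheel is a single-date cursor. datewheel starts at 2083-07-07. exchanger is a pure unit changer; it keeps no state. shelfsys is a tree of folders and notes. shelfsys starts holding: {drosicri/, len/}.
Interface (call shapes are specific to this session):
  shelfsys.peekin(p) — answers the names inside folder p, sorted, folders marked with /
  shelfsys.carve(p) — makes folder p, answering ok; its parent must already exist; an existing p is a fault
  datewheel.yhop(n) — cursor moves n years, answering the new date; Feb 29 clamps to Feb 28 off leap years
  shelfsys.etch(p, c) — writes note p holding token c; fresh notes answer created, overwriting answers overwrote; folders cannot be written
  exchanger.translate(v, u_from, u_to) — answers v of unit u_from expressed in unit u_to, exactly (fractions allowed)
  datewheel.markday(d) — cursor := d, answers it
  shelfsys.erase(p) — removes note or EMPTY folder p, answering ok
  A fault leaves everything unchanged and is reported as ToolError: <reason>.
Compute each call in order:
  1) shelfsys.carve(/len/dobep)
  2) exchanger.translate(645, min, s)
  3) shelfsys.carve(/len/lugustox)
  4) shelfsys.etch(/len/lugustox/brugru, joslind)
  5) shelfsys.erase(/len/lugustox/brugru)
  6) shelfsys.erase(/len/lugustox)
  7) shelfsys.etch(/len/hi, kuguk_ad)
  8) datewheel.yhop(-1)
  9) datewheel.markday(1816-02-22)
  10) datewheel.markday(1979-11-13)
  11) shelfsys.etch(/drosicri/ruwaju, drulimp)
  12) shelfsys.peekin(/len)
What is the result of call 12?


Answer: [dobep/, hi]

Derivation:
Invoking shelfsys.carve(p=/len/dobep), → ok.
Now I run exchanger.translate(v=645, u_from=min, u_to=s), → 38700.
Now I run shelfsys.carve(p=/len/lugustox), and observe ok.
Next I call shelfsys.etch(p=/len/lugustox/brugru, c=joslind), and get created.
I run shelfsys.erase(p=/len/lugustox/brugru), giving ok.
Next I call shelfsys.erase(p=/len/lugustox), and get ok.
Calling shelfsys.etch(p=/len/hi, c=kuguk_ad), → created.
I use datewheel.yhop(n=-1), and observe 2082-07-07.
I use datewheel.markday(d=1816-02-22), giving 1816-02-22.
Calling datewheel.markday(d=1979-11-13), and see 1979-11-13.
Using shelfsys.etch(p=/drosicri/ruwaju, c=drulimp): created.
I run shelfsys.peekin(p=/len), which returns [dobep/, hi].


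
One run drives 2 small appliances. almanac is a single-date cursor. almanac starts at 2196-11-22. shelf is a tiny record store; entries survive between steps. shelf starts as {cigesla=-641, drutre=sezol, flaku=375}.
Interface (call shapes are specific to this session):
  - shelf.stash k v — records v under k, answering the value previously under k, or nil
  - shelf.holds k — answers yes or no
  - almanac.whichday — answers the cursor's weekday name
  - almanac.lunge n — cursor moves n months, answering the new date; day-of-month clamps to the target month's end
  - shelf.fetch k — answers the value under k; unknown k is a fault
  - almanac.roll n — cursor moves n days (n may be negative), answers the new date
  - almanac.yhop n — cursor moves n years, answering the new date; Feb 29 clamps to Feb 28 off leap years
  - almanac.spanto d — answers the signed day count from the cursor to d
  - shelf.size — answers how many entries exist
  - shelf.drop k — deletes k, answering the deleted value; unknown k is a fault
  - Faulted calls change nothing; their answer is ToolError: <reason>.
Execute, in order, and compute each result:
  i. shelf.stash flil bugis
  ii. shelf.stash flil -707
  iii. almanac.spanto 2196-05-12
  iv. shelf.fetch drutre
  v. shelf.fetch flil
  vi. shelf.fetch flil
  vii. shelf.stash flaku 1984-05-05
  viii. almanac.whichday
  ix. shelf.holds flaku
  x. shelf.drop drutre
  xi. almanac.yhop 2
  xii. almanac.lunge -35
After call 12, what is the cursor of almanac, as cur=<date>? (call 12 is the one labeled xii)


Answer: cur=2195-12-22

Derivation:
~$ shelf.stash flil bugis
[out] nil
~$ shelf.stash flil -707
[out] bugis
~$ almanac.spanto 2196-05-12
[out] -194
~$ shelf.fetch drutre
[out] sezol
~$ shelf.fetch flil
[out] -707
~$ shelf.fetch flil
[out] -707
~$ shelf.stash flaku 1984-05-05
[out] 375
~$ almanac.whichday
[out] Tuesday
~$ shelf.holds flaku
[out] yes
~$ shelf.drop drutre
[out] sezol
~$ almanac.yhop 2
[out] 2198-11-22
~$ almanac.lunge -35
[out] 2195-12-22


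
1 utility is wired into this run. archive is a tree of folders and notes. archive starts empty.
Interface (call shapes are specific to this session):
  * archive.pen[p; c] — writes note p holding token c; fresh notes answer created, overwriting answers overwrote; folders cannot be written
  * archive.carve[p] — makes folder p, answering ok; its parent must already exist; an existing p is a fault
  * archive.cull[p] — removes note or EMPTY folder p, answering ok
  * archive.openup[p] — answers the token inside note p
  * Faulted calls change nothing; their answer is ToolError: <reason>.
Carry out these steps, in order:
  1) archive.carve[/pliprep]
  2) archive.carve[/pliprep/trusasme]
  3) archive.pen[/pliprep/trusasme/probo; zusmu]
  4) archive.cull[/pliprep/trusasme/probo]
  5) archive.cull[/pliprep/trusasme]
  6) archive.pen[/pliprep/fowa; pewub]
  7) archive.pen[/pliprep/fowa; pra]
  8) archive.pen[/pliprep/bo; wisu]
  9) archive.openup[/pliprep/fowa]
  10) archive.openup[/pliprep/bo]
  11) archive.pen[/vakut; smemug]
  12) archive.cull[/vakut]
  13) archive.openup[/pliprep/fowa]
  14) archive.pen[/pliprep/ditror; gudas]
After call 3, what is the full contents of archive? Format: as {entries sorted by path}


Answer: {pliprep/, pliprep/trusasme/, pliprep/trusasme/probo=zusmu}

Derivation:
-> archive.carve(p=/pliprep)
<- ok
-> archive.carve(p=/pliprep/trusasme)
<- ok
-> archive.pen(p=/pliprep/trusasme/probo, c=zusmu)
<- created
-> archive.cull(p=/pliprep/trusasme/probo)
<- ok
-> archive.cull(p=/pliprep/trusasme)
<- ok
-> archive.pen(p=/pliprep/fowa, c=pewub)
<- created
-> archive.pen(p=/pliprep/fowa, c=pra)
<- overwrote
-> archive.pen(p=/pliprep/bo, c=wisu)
<- created
-> archive.openup(p=/pliprep/fowa)
<- pra
-> archive.openup(p=/pliprep/bo)
<- wisu
-> archive.pen(p=/vakut, c=smemug)
<- created
-> archive.cull(p=/vakut)
<- ok
-> archive.openup(p=/pliprep/fowa)
<- pra
-> archive.pen(p=/pliprep/ditror, c=gudas)
<- created


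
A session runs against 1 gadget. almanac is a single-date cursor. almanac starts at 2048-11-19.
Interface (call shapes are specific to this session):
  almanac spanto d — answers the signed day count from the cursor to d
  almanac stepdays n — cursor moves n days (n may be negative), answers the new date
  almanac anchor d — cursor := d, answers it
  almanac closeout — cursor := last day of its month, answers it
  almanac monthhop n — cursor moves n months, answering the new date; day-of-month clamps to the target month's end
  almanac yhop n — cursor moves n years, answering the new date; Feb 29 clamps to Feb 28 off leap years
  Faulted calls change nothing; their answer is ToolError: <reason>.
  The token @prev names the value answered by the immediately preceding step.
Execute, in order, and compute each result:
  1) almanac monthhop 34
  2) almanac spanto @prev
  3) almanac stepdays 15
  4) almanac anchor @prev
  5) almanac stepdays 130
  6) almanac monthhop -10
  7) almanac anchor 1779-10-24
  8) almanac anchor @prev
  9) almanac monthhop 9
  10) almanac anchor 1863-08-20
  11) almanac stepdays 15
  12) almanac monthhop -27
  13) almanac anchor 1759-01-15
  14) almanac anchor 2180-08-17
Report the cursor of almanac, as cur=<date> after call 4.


Answer: cur=2051-10-04

Derivation:
Step: almanac monthhop[n='34']
Result: 2051-09-19
Step: almanac spanto[d='@prev']
Result: 0
Step: almanac stepdays[n='15']
Result: 2051-10-04
Step: almanac anchor[d='@prev']
Result: 2051-10-04
Step: almanac stepdays[n='130']
Result: 2052-02-11
Step: almanac monthhop[n='-10']
Result: 2051-04-11
Step: almanac anchor[d='1779-10-24']
Result: 1779-10-24
Step: almanac anchor[d='@prev']
Result: 1779-10-24
Step: almanac monthhop[n='9']
Result: 1780-07-24
Step: almanac anchor[d='1863-08-20']
Result: 1863-08-20
Step: almanac stepdays[n='15']
Result: 1863-09-04
Step: almanac monthhop[n='-27']
Result: 1861-06-04
Step: almanac anchor[d='1759-01-15']
Result: 1759-01-15
Step: almanac anchor[d='2180-08-17']
Result: 2180-08-17


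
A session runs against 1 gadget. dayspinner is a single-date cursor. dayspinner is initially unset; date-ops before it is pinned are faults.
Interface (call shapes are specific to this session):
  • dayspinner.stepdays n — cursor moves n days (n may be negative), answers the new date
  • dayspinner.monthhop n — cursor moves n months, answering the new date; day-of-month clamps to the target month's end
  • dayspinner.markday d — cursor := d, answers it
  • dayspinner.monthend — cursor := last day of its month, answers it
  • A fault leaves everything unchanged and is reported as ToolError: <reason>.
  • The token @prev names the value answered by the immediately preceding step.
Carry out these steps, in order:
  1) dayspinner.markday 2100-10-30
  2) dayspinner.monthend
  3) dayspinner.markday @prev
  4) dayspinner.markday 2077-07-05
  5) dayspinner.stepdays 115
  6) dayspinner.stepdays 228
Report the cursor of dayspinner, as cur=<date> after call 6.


% markday d='2100-10-30'
= 2100-10-30
% monthend
= 2100-10-31
% markday d='@prev'
= 2100-10-31
% markday d='2077-07-05'
= 2077-07-05
% stepdays n='115'
= 2077-10-28
% stepdays n='228'
= 2078-06-13

Answer: cur=2078-06-13


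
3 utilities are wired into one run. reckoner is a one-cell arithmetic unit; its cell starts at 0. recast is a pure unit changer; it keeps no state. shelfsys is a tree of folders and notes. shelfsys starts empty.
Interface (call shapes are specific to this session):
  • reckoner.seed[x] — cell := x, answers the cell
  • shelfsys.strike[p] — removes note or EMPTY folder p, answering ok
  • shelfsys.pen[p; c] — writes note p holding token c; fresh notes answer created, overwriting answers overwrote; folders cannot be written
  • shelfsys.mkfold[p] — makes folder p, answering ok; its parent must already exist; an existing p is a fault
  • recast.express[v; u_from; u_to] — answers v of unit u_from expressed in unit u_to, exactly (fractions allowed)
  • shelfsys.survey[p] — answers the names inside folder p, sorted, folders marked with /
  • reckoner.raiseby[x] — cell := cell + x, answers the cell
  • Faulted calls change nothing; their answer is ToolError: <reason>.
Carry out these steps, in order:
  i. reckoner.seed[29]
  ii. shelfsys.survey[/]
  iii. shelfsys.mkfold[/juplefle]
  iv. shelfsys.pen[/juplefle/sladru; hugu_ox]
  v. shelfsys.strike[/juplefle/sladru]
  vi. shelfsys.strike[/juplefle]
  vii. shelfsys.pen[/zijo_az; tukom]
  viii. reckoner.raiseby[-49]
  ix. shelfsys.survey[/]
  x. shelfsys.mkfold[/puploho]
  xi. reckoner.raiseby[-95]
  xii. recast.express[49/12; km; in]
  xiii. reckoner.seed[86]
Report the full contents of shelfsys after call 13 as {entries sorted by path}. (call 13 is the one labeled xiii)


% reckoner.seed(29) == 29
% shelfsys.survey(/) == []
% shelfsys.mkfold(/juplefle) == ok
% shelfsys.pen(/juplefle/sladru, hugu_ox) == created
% shelfsys.strike(/juplefle/sladru) == ok
% shelfsys.strike(/juplefle) == ok
% shelfsys.pen(/zijo_az, tukom) == created
% reckoner.raiseby(-49) == -20
% shelfsys.survey(/) == [zijo_az]
% shelfsys.mkfold(/puploho) == ok
% reckoner.raiseby(-95) == -115
% recast.express(49/12, km, in) == 61250000/381
% reckoner.seed(86) == 86

Answer: {puploho/, zijo_az=tukom}


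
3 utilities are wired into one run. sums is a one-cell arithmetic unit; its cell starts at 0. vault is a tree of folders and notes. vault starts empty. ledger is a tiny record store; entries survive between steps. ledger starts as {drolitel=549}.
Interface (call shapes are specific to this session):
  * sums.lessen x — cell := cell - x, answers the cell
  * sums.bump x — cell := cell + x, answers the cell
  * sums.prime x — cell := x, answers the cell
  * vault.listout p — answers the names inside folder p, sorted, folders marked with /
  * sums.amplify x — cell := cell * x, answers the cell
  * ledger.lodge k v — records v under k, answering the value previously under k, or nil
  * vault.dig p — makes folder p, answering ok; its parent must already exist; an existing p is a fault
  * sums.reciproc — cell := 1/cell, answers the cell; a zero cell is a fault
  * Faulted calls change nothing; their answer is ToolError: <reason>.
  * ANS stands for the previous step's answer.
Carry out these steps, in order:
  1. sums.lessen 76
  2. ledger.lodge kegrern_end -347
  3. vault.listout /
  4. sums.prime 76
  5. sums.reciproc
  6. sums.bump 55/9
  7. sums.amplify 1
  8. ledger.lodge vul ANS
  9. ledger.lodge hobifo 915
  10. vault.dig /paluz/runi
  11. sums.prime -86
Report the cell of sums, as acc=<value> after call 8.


Act: sums.lessen[x: 76]
Obs: -76
Act: ledger.lodge[k: kegrern_end; v: -347]
Obs: nil
Act: vault.listout[p: /]
Obs: []
Act: sums.prime[x: 76]
Obs: 76
Act: sums.reciproc[]
Obs: 1/76
Act: sums.bump[x: 55/9]
Obs: 4189/684
Act: sums.amplify[x: 1]
Obs: 4189/684
Act: ledger.lodge[k: vul; v: ANS]
Obs: nil
Act: ledger.lodge[k: hobifo; v: 915]
Obs: nil
Act: vault.dig[p: /paluz/runi]
Obs: ToolError: no parent
Act: sums.prime[x: -86]
Obs: -86

Answer: acc=4189/684


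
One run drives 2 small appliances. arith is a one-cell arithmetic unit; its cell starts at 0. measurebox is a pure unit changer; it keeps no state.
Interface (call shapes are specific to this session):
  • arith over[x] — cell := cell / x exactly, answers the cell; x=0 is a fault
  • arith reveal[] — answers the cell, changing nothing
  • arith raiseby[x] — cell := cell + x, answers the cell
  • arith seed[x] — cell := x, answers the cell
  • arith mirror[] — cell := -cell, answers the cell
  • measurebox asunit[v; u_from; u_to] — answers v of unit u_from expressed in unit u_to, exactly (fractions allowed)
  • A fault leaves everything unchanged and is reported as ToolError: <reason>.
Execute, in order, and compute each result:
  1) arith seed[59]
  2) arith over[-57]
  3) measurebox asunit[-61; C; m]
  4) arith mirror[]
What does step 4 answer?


Answer: 59/57

Derivation:
CALL arith seed[x→59]
RET  59
CALL arith over[x→-57]
RET  -59/57
CALL measurebox asunit[v→-61; u_from→C; u_to→m]
RET  ToolError: incompatible units
CALL arith mirror[]
RET  59/57


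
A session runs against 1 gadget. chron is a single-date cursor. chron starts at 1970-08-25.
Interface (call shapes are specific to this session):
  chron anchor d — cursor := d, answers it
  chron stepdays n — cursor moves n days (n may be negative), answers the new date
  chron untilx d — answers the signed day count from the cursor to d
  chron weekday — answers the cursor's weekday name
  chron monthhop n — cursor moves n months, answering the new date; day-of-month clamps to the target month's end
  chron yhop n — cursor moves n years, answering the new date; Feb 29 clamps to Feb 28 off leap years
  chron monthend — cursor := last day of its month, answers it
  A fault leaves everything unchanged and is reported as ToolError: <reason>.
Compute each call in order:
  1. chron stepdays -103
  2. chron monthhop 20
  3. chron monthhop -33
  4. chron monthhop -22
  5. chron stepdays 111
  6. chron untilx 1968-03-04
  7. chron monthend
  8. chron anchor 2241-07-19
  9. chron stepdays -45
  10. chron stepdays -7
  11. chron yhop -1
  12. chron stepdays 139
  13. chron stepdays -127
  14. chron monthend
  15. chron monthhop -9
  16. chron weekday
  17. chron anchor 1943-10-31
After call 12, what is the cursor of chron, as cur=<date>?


Answer: cur=2240-10-14

Derivation:
→ chron stepdays(n: -103)
← 1970-05-14
→ chron monthhop(n: 20)
← 1972-01-14
→ chron monthhop(n: -33)
← 1969-04-14
→ chron monthhop(n: -22)
← 1967-06-14
→ chron stepdays(n: 111)
← 1967-10-03
→ chron untilx(d: 1968-03-04)
← 153
→ chron monthend()
← 1967-10-31
→ chron anchor(d: 2241-07-19)
← 2241-07-19
→ chron stepdays(n: -45)
← 2241-06-04
→ chron stepdays(n: -7)
← 2241-05-28
→ chron yhop(n: -1)
← 2240-05-28
→ chron stepdays(n: 139)
← 2240-10-14
→ chron stepdays(n: -127)
← 2240-06-09
→ chron monthend()
← 2240-06-30
→ chron monthhop(n: -9)
← 2239-09-30
→ chron weekday()
← Monday
→ chron anchor(d: 1943-10-31)
← 1943-10-31


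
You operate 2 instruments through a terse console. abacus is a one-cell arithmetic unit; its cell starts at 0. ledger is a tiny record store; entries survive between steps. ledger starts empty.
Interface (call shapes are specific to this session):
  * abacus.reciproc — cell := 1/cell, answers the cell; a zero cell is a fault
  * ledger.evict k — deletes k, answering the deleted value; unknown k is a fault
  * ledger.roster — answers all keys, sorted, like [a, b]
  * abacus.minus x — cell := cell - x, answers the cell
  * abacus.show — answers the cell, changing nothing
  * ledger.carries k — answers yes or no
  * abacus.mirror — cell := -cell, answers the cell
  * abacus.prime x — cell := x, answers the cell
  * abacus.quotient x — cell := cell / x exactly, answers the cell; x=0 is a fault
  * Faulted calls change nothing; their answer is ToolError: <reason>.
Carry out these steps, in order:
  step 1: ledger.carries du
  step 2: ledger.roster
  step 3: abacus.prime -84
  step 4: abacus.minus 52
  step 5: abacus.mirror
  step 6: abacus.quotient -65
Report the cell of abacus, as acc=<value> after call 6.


Answer: acc=-136/65

Derivation:
Next I call ledger.carries passing k→du, → no.
I try ledger.roster, and see [].
Using abacus.prime passing x→-84, — result: -84.
Calling abacus.minus passing x→52, and get -136.
Next I call abacus.mirror(), which returns 136.
I invoke abacus.quotient passing x→-65, and see -136/65.


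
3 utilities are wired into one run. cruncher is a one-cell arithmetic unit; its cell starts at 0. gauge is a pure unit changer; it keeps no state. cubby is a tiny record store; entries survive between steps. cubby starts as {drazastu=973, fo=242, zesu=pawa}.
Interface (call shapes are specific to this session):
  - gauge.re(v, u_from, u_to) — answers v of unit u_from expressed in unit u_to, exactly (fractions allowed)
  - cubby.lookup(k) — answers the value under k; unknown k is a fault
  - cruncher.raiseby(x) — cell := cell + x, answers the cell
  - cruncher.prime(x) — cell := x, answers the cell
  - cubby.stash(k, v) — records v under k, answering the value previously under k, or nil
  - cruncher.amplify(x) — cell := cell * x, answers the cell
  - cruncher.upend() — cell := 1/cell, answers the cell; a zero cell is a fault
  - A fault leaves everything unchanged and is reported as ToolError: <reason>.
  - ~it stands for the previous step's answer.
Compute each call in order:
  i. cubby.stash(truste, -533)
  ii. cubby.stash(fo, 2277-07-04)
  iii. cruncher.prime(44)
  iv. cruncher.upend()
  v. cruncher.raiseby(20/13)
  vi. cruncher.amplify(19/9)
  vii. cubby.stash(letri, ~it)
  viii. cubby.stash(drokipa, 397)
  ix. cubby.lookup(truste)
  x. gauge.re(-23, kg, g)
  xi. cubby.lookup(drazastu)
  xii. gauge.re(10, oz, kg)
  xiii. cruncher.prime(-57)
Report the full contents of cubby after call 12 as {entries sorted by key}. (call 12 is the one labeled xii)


[in] cubby.stash k='truste' v='-533'
[out] nil
[in] cubby.stash k='fo' v='2277-07-04'
[out] 242
[in] cruncher.prime x='44'
[out] 44
[in] cruncher.upend
[out] 1/44
[in] cruncher.raiseby x='20/13'
[out] 893/572
[in] cruncher.amplify x='19/9'
[out] 16967/5148
[in] cubby.stash k='letri' v='~it'
[out] nil
[in] cubby.stash k='drokipa' v='397'
[out] nil
[in] cubby.lookup k='truste'
[out] -533
[in] gauge.re v='-23' u_from='kg' u_to='g'
[out] -23000
[in] cubby.lookup k='drazastu'
[out] 973
[in] gauge.re v='10' u_from='oz' u_to='kg'
[out] 45359237/160000000
[in] cruncher.prime x='-57'
[out] -57

Answer: {drazastu=973, drokipa=397, fo=2277-07-04, letri=16967/5148, truste=-533, zesu=pawa}


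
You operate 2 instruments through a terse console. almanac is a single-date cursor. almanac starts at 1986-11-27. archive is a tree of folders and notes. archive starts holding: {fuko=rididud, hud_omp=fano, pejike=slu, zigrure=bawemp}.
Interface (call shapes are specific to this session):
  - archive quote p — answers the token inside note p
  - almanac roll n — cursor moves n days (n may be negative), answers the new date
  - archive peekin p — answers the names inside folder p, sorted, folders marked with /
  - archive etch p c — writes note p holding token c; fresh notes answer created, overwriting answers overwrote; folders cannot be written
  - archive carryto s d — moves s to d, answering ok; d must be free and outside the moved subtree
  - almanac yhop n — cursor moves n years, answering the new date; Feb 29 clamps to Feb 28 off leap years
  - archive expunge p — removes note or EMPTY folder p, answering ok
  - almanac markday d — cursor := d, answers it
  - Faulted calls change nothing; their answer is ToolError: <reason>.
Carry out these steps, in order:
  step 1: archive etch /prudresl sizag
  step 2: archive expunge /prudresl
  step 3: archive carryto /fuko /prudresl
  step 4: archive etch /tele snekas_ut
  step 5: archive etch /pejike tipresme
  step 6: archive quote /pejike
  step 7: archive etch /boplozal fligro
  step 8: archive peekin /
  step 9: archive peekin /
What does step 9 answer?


Answer: [boplozal, hud_omp, pejike, prudresl, tele, zigrure]

Derivation:
-- 1. archive etch(p='/prudresl', c='sizag') -> created
-- 2. archive expunge(p='/prudresl') -> ok
-- 3. archive carryto(s='/fuko', d='/prudresl') -> ok
-- 4. archive etch(p='/tele', c='snekas_ut') -> created
-- 5. archive etch(p='/pejike', c='tipresme') -> overwrote
-- 6. archive quote(p='/pejike') -> tipresme
-- 7. archive etch(p='/boplozal', c='fligro') -> created
-- 8. archive peekin(p='/') -> [boplozal, hud_omp, pejike, prudresl, tele, zigrure]
-- 9. archive peekin(p='/') -> [boplozal, hud_omp, pejike, prudresl, tele, zigrure]


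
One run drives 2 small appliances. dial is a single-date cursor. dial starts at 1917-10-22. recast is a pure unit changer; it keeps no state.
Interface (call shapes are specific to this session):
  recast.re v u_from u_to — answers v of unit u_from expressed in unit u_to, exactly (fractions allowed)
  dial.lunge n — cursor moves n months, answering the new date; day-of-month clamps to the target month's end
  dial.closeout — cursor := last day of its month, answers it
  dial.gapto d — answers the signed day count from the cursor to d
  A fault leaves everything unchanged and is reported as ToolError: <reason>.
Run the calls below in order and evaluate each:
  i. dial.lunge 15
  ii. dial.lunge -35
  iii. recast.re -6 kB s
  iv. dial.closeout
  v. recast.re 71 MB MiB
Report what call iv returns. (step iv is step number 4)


Answer: 1916-02-29

Derivation:
I invoke dial.lunge(n=15), → 1919-01-22.
Invoking dial.lunge(n=-35), → 1916-02-22.
I use recast.re(v=-6, u_from=kB, u_to=s): ToolError: incompatible units.
Calling dial.closeout, and see 1916-02-29.
Calling recast.re(v=71, u_from=MB, u_to=MiB), which returns 1109375/16384.


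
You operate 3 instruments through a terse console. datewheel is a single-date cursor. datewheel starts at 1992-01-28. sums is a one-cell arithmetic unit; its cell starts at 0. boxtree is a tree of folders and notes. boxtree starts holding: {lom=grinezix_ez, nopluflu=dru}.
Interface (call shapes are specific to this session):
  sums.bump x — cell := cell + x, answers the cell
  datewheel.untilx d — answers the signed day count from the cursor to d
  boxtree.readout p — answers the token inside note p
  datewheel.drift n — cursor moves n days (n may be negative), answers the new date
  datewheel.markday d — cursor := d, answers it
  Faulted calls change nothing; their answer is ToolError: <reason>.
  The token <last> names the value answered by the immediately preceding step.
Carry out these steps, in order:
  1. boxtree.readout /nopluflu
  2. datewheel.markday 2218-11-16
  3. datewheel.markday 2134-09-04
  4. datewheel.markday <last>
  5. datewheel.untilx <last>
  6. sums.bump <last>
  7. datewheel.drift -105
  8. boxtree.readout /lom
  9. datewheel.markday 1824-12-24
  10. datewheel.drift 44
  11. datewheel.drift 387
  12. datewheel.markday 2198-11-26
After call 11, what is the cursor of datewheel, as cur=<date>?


Answer: cur=1826-02-28

Derivation:
·→ boxtree.readout(p: /nopluflu)
·← dru
·→ datewheel.markday(d: 2218-11-16)
·← 2218-11-16
·→ datewheel.markday(d: 2134-09-04)
·← 2134-09-04
·→ datewheel.markday(d: <last>)
·← 2134-09-04
·→ datewheel.untilx(d: <last>)
·← 0
·→ sums.bump(x: <last>)
·← 0
·→ datewheel.drift(n: -105)
·← 2134-05-22
·→ boxtree.readout(p: /lom)
·← grinezix_ez
·→ datewheel.markday(d: 1824-12-24)
·← 1824-12-24
·→ datewheel.drift(n: 44)
·← 1825-02-06
·→ datewheel.drift(n: 387)
·← 1826-02-28
·→ datewheel.markday(d: 2198-11-26)
·← 2198-11-26


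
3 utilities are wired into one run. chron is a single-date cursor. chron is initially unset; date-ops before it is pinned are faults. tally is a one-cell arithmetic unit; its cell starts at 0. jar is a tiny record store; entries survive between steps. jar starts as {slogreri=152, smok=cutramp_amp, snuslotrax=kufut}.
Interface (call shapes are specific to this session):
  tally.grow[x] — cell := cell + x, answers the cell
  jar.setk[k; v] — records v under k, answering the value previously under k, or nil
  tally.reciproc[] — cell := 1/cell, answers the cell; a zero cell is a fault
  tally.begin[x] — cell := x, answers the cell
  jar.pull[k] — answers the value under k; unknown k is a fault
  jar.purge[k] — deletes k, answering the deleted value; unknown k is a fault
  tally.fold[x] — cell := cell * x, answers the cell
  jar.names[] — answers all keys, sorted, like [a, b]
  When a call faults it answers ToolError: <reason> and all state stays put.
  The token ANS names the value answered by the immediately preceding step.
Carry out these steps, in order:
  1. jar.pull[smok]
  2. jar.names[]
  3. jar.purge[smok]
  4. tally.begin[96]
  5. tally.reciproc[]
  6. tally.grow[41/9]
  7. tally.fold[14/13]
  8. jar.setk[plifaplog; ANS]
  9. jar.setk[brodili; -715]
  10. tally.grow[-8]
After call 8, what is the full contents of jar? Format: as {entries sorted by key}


Answer: {plifaplog=9205/1872, slogreri=152, snuslotrax=kufut}

Derivation:
Act: jar.pull[k='smok']
Obs: cutramp_amp
Act: jar.names[]
Obs: [slogreri, smok, snuslotrax]
Act: jar.purge[k='smok']
Obs: cutramp_amp
Act: tally.begin[x='96']
Obs: 96
Act: tally.reciproc[]
Obs: 1/96
Act: tally.grow[x='41/9']
Obs: 1315/288
Act: tally.fold[x='14/13']
Obs: 9205/1872
Act: jar.setk[k='plifaplog'; v='ANS']
Obs: nil
Act: jar.setk[k='brodili'; v='-715']
Obs: nil
Act: tally.grow[x='-8']
Obs: -5771/1872


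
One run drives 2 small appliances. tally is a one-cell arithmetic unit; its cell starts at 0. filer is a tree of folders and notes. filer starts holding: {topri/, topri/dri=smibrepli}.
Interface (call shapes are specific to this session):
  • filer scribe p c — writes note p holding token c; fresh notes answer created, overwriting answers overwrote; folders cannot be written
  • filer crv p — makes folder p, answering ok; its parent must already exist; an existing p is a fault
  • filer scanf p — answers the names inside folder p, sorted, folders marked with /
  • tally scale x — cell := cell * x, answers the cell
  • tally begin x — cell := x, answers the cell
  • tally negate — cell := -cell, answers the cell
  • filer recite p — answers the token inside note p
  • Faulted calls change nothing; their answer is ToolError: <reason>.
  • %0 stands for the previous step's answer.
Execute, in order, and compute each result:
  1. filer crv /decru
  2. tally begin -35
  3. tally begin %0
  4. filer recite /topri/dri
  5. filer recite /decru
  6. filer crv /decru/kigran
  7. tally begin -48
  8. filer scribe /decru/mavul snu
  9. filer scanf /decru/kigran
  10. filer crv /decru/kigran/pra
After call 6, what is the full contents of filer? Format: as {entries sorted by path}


Answer: {decru/, decru/kigran/, topri/, topri/dri=smibrepli}

Derivation:
==> filer crv(p='/decru')
<== ok
==> tally begin(x='-35')
<== -35
==> tally begin(x='%0')
<== -35
==> filer recite(p='/topri/dri')
<== smibrepli
==> filer recite(p='/decru')
<== ToolError: is a directory
==> filer crv(p='/decru/kigran')
<== ok
==> tally begin(x='-48')
<== -48
==> filer scribe(p='/decru/mavul', c='snu')
<== created
==> filer scanf(p='/decru/kigran')
<== []
==> filer crv(p='/decru/kigran/pra')
<== ok


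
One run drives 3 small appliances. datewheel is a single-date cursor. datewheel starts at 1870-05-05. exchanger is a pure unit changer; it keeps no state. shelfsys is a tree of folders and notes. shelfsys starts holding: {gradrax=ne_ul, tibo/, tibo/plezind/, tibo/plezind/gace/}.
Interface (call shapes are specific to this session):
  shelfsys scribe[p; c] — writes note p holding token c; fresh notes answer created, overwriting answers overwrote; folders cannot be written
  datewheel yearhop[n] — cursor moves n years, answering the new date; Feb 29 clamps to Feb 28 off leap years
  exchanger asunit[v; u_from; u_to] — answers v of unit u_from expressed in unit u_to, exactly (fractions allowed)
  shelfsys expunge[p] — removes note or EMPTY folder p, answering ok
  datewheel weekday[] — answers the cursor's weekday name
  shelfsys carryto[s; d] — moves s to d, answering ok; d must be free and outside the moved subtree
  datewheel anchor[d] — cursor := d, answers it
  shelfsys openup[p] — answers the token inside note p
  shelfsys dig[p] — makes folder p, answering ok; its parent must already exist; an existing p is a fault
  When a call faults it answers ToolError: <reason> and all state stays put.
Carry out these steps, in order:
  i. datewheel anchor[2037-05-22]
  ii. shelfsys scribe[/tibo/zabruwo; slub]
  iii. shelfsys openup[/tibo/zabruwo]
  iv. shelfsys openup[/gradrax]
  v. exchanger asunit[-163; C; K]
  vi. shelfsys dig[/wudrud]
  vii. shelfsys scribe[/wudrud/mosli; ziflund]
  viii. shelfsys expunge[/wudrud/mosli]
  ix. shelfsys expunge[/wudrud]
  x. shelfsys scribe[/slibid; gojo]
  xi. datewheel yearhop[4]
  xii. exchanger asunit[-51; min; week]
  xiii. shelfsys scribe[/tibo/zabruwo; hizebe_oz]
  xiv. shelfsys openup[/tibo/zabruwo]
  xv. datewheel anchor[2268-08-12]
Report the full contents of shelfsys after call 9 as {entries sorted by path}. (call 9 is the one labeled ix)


% datewheel anchor(d=2037-05-22) -> 2037-05-22
% shelfsys scribe(p=/tibo/zabruwo, c=slub) -> created
% shelfsys openup(p=/tibo/zabruwo) -> slub
% shelfsys openup(p=/gradrax) -> ne_ul
% exchanger asunit(v=-163, u_from=C, u_to=K) -> 2203/20
% shelfsys dig(p=/wudrud) -> ok
% shelfsys scribe(p=/wudrud/mosli, c=ziflund) -> created
% shelfsys expunge(p=/wudrud/mosli) -> ok
% shelfsys expunge(p=/wudrud) -> ok
% shelfsys scribe(p=/slibid, c=gojo) -> created
% datewheel yearhop(n=4) -> 2041-05-22
% exchanger asunit(v=-51, u_from=min, u_to=week) -> -17/3360
% shelfsys scribe(p=/tibo/zabruwo, c=hizebe_oz) -> overwrote
% shelfsys openup(p=/tibo/zabruwo) -> hizebe_oz
% datewheel anchor(d=2268-08-12) -> 2268-08-12

Answer: {gradrax=ne_ul, tibo/, tibo/plezind/, tibo/plezind/gace/, tibo/zabruwo=slub}


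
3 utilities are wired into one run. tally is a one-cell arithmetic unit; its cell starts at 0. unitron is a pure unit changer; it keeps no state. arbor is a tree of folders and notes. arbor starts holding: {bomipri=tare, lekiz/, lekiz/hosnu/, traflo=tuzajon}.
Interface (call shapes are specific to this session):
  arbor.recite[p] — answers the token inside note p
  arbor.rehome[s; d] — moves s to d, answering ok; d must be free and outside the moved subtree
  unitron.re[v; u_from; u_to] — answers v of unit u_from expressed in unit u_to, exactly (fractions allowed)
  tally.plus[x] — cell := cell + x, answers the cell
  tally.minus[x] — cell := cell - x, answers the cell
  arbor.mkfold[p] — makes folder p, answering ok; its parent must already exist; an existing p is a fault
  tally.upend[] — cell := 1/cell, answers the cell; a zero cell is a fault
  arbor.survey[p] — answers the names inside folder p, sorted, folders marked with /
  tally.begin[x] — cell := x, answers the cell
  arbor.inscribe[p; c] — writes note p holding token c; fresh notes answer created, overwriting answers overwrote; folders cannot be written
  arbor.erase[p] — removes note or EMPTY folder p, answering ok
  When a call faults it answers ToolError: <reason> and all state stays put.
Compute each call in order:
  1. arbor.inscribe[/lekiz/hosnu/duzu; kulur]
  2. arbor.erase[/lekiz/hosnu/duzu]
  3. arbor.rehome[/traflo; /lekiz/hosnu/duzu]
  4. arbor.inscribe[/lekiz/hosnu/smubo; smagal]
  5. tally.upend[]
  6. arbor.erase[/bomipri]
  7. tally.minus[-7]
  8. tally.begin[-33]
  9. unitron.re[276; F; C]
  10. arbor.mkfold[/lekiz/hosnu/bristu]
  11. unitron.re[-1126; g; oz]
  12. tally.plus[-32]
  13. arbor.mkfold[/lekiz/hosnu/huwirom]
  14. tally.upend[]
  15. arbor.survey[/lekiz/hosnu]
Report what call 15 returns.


Answer: [bristu/, duzu, huwirom/, smubo]

Derivation:
-> inscribe(p='/lekiz/hosnu/duzu', c='kulur')
<- created
-> erase(p='/lekiz/hosnu/duzu')
<- ok
-> rehome(s='/traflo', d='/lekiz/hosnu/duzu')
<- ok
-> inscribe(p='/lekiz/hosnu/smubo', c='smagal')
<- created
-> upend()
<- ToolError: reciprocal of zero
-> erase(p='/bomipri')
<- ok
-> minus(x='-7')
<- 7
-> begin(x='-33')
<- -33
-> re(v='276', u_from='F', u_to='C')
<- 1220/9
-> mkfold(p='/lekiz/hosnu/bristu')
<- ok
-> re(v='-1126', u_from='g', u_to='oz')
<- -1801600000/45359237
-> plus(x='-32')
<- -65
-> mkfold(p='/lekiz/hosnu/huwirom')
<- ok
-> upend()
<- -1/65
-> survey(p='/lekiz/hosnu')
<- [bristu/, duzu, huwirom/, smubo]


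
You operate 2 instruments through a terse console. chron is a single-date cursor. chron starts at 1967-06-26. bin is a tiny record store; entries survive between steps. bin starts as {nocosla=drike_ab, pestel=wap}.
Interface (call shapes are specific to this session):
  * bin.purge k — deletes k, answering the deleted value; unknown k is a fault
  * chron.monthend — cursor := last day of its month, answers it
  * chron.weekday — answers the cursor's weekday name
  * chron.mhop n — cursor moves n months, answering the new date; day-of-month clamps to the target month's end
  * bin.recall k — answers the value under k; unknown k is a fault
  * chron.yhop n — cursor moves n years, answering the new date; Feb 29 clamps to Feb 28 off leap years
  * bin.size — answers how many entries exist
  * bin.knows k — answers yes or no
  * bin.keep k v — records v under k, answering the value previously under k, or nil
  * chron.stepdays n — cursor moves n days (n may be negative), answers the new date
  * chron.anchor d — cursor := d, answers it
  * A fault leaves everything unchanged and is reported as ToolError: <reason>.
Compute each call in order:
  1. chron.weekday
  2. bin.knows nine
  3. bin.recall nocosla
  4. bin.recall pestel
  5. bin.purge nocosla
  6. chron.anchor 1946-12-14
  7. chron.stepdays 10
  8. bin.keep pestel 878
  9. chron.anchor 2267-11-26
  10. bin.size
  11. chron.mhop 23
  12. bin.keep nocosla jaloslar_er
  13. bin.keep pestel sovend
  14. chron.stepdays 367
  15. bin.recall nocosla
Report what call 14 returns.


Invoking weekday, and get Monday.
I run knows on k→nine, giving no.
I call recall on k→nocosla, — result: drike_ab.
I invoke recall on k→pestel: wap.
Then purge on k→nocosla: drike_ab.
Then anchor on d→1946-12-14, which returns 1946-12-14.
I try stepdays on n→10, — result: 1946-12-24.
I try keep on k→pestel, v→878, which returns wap.
Then anchor on d→2267-11-26, which returns 2267-11-26.
Calling size(), → 1.
Next I call mhop on n→23, yielding 2269-10-26.
I run keep on k→nocosla, v→jaloslar_er, yielding nil.
I use keep on k→pestel, v→sovend, and get 878.
Next I call stepdays on n→367, yielding 2270-10-28.
Calling recall on k→nocosla: jaloslar_er.

Answer: 2270-10-28


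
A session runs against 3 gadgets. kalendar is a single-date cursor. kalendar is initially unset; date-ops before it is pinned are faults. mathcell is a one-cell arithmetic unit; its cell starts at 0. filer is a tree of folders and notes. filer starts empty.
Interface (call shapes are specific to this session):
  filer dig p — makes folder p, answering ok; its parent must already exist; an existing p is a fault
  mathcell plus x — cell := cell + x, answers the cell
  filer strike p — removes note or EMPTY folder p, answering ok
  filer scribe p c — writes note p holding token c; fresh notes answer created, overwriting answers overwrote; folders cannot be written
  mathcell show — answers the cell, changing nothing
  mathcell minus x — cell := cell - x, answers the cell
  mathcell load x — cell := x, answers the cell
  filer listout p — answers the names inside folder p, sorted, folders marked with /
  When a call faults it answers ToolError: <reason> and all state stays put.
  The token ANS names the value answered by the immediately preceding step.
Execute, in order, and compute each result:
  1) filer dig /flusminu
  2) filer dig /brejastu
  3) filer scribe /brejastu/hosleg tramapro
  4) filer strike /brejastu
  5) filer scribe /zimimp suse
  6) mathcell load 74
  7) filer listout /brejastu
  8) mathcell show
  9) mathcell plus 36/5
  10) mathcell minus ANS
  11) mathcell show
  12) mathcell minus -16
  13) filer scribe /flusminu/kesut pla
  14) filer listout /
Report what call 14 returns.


;; filer dig(p=/flusminu) -> ok
;; filer dig(p=/brejastu) -> ok
;; filer scribe(p=/brejastu/hosleg, c=tramapro) -> created
;; filer strike(p=/brejastu) -> ToolError: not empty
;; filer scribe(p=/zimimp, c=suse) -> created
;; mathcell load(x=74) -> 74
;; filer listout(p=/brejastu) -> [hosleg]
;; mathcell show() -> 74
;; mathcell plus(x=36/5) -> 406/5
;; mathcell minus(x=ANS) -> 0
;; mathcell show() -> 0
;; mathcell minus(x=-16) -> 16
;; filer scribe(p=/flusminu/kesut, c=pla) -> created
;; filer listout(p=/) -> [brejastu/, flusminu/, zimimp]

Answer: [brejastu/, flusminu/, zimimp]
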